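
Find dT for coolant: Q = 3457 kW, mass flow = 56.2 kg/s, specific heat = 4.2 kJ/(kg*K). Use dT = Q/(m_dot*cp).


dT = Q / (m_dot * cp)
dT = 3457 / (56.2 * 4.2)
dT = 14.646 C

14.646


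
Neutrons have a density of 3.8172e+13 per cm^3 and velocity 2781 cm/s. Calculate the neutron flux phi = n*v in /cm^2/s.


phi = n * v
phi = 3.8172e+13 * 2781
phi = 1.0616e+17 /cm^2/s

1.0616e+17


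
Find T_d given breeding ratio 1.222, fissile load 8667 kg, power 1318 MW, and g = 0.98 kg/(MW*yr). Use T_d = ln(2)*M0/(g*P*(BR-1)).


Breeding gain G = BR - 1 = 1.222 - 1 = 0.222
Fissile production rate = g * P * G = 0.98 * 1318 * 0.222 = 286.74408 kg/yr
T_d = ln(2) * M0 / (g * P * G)
T_d = ln(2) * 8667 / 286.74408 = 20.951 yr

20.951


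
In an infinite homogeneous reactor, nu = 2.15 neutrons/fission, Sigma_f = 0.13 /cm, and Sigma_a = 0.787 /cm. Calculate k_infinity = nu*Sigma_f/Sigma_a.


k_inf = nu * Sigma_f / Sigma_a
k_inf = 2.15 * 0.13 / 0.787
k_inf = 0.35515

0.35515


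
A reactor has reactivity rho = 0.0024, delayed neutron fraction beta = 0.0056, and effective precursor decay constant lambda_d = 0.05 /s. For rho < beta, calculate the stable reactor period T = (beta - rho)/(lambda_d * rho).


T = (beta - rho) / (lambda_d * rho)
T = (0.0056 - 0.0024) / (0.05 * 0.0024)
T = 26.667 s

26.667


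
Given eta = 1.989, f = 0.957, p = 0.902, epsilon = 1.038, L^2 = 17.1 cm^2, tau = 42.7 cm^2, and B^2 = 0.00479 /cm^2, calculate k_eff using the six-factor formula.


k_inf = eta*f*p*eps = 1.989*0.957*0.902*1.038 = 1.782176
P_TNL = 1/(1 + L^2*B^2) = 1/(1 + 17.1*0.00479) = 0.9242922
P_FNL = exp(-B^2*tau) = exp(-0.00479*42.7) = 0.8150278
k_eff = k_inf * P_TNL * P_FNL = 1.782176 * 0.9242922 * 0.8150278
k_eff = 1.3426

1.3426


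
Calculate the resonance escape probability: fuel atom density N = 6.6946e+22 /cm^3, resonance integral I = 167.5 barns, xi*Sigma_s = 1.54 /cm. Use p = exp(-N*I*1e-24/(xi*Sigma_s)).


p = exp(-N * I * 1e-24 / (xi*Sigma_s))
p = exp(-6.6946e+22 * 167.5 * 1e-24 / 1.54)
p = 6.8818e-04

6.8818e-04


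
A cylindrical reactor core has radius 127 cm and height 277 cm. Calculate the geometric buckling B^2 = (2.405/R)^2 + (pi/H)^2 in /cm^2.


B^2 = (2.405/R)^2 + (pi/H)^2
B^2 = (2.405/127)^2 + (pi/277)^2
B^2 = 4.8724e-04 /cm^2

4.8724e-04


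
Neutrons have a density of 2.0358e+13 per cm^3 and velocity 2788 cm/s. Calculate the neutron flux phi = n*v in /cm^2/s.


phi = n * v
phi = 2.0358e+13 * 2788
phi = 5.6758e+16 /cm^2/s

5.6758e+16


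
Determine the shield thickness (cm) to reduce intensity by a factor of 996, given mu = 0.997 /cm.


x = ln(factor) / mu
x = ln(996) / 0.997
x = 6.9245 cm

6.9245


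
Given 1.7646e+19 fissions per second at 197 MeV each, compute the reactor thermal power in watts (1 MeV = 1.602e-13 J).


P = fission_rate * E_MeV * 1.602e-13
P = 1.7646e+19 * 197 * 1.602e-13
P = 5.5690e+08 W

5.5690e+08


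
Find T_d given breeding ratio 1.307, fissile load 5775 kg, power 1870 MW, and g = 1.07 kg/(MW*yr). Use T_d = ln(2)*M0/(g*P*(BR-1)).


Breeding gain G = BR - 1 = 1.307 - 1 = 0.307
Fissile production rate = g * P * G = 1.07 * 1870 * 0.307 = 614.2763 kg/yr
T_d = ln(2) * M0 / (g * P * G)
T_d = ln(2) * 5775 / 614.2763 = 6.5165 yr

6.5165


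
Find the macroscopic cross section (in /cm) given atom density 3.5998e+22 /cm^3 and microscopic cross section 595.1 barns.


Sigma = N * sigma_barns * 1e-24
Sigma = 3.5998e+22 * 595.1 * 1e-24
Sigma = 21.422 /cm

21.422


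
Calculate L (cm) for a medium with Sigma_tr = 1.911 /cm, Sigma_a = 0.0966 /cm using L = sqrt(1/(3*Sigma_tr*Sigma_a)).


D = 1 / (3 * Sigma_tr) = 1 / (3 * 1.911) = 0.1744287 cm
L = sqrt(D / Sigma_a)
L = sqrt(0.1744287 / 0.0966)
L = 1.3438 cm

1.3438


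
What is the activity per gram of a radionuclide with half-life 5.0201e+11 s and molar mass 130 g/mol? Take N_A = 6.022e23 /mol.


lambda = ln(2) / t_half = ln(2) / 5.0201e+11 = 1.380744e-12 /s
SA = lambda * N_A / M
SA = 1.380744e-12 * 6.022e23 / 130
SA = 6.3960e+09 Bq/g

6.3960e+09


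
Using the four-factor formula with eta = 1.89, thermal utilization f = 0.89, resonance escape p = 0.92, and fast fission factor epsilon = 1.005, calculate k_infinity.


k_inf = eta * f * p * epsilon
k_inf = 1.89 * 0.89 * 0.92 * 1.005
k_inf = 1.5553

1.5553


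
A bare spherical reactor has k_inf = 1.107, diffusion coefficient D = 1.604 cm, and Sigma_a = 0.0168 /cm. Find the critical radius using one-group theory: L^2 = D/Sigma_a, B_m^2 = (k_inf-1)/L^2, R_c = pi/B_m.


L^2 = D / Sigma_a = 1.604 / 0.0168 = 95.47619 cm^2
B_m^2 = (k_inf - 1) / L^2 = (1.107 - 1) / 95.47619 = 0.001120698 /cm^2
For a bare sphere: B_g = pi/R, so R_c = pi / sqrt(B_m^2)
R_c = pi / sqrt(0.001120698) = 93.844 cm

93.844


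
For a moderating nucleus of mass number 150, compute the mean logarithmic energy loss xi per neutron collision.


xi = 1 + (A-1)^2/(2A) * ln((A-1)/(A+1))
xi = 1 + (150-1)^2/(2*150) * ln((150-1)/(150 +1))
xi = 0.013274

0.013274


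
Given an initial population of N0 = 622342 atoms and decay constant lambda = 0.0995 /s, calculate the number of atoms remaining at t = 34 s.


N = N0 * exp(-lambda * t)
N = 622342 * exp(-0.0995 * 34)
N = 21126

21126


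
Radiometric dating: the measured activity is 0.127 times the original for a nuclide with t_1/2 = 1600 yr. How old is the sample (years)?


lambda = ln(2) / t_half = ln(2) / 1600 = 4.332170e-04 /yr
t = -ln(A/A0) / lambda
t = -ln(0.127) / 4.332170e-04
t = 4763.4 yr

4763.4


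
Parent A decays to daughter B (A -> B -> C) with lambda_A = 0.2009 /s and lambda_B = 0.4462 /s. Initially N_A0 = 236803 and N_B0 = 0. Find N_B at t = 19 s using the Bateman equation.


N_B(t) = lambda_A * N_A0 / (lambda_B - lambda_A) * [exp(-lambda_A*t) - exp(-lambda_B*t)]
exp(-0.2009*19) = 0.02199148; exp(-0.4462*19) = 2.080359e-04
N_B = 0.2009 * 236803 / (0.4462 - 0.2009) * (0.02199148 - 2.080359e-04)
N_B = 4224.7

4224.7


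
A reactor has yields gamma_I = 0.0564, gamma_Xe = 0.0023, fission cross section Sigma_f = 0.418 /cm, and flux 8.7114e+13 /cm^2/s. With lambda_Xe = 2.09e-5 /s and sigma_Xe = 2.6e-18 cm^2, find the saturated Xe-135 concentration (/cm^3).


Xe_eq = (gamma_I + gamma_Xe) * Sigma_f * phi / (lambda_Xe + sigma_Xe * phi)
Numerator = (0.0564 + 0.0023) * 0.418 * 8.7114e+13 = 2.137481e+12
Denominator = 2.09e-5 + 2.6e-18 * 8.7114e+13 = 2.473964e-04
Xe_eq = 2.137481e+12 / 2.473964e-04 = 8.6399e+15 /cm^3

8.6399e+15


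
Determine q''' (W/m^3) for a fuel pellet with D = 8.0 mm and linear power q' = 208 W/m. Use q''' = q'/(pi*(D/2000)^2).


r = D / 2 / 1000 = 8.0 / 2 / 1000 = 0.004 m
q''' = q' / (pi * r^2)
q''' = 208 / (pi * 0.004^2)
q''' = 4.1380e+06 W/m^3

4.1380e+06


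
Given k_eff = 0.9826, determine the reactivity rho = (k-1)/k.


rho = (k_eff - 1) / k_eff
rho = (0.9826 - 1) / 0.9826
rho = -0.017708

-0.017708


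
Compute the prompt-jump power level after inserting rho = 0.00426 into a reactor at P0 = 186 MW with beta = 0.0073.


P1/P0 = beta / (beta - rho)
P1/P0 = 0.0073 / (0.0073 - 0.00426) = 2.401316
P1 = 186 * 2.401316 = 446.64 MW

446.64


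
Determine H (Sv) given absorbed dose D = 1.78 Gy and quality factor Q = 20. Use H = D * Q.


H = D * Q
H = 1.78 * 20
H = 35.600 Sv

35.600


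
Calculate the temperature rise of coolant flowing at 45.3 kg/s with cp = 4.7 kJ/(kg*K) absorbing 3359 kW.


dT = Q / (m_dot * cp)
dT = 3359 / (45.3 * 4.7)
dT = 15.777 C

15.777


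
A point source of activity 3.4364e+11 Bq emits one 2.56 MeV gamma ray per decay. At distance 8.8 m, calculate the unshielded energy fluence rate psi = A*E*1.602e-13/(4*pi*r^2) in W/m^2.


psi = A * E * 1.602e-13 / (4*pi*r^2)
psi = 3.4364e+11 * 2.56 * 1.602e-13 / (4*pi*8.8^2)
psi = 1.4482e-04 W/m^2

1.4482e-04


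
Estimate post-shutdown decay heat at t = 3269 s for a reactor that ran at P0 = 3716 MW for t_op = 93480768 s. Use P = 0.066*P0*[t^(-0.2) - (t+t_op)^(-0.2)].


P/P0 = 0.066 * [t^(-0.2) - (t + t_op)^(-0.2)]
P/P0 = 0.066 * [3269^(-0.2) - (3269 + 93480768)^(-0.2)]
P/P0 = 0.066 * [0.1982061 - 0.02545965] = 0.01140127
P = 3716 * 0.01140127 = 42.367 MW

42.367


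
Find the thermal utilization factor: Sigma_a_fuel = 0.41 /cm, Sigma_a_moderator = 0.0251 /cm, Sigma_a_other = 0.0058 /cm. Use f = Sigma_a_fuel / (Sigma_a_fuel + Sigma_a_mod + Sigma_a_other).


f = Sigma_a_fuel / (Sigma_a_fuel + Sigma_a_mod + Sigma_a_other)
f = 0.41 / (0.41 + 0.0251 + 0.0058)
f = 0.92992

0.92992


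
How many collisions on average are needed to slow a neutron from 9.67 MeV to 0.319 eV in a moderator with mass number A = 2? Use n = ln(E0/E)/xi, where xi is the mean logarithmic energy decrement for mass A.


xi = 1 + (A-1)^2/(2A)*ln((A-1)/(A+1)) = 0.7253469 (for A = 2)
n = ln(E0/E) / xi
n = ln(9.67e6 / 0.319) / 0.7253469
n = ln(3.031348e+07) / 0.7253469 = 23.750

23.750


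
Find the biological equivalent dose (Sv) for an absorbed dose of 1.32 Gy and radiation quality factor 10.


H = D * Q
H = 1.32 * 10
H = 13.200 Sv

13.200


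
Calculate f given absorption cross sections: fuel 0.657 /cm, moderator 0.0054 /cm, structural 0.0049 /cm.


f = Sigma_a_fuel / (Sigma_a_fuel + Sigma_a_mod + Sigma_a_other)
f = 0.657 / (0.657 + 0.0054 + 0.0049)
f = 0.98456

0.98456


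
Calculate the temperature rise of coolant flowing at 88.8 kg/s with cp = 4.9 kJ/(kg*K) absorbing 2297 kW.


dT = Q / (m_dot * cp)
dT = 2297 / (88.8 * 4.9)
dT = 5.2790 C

5.2790


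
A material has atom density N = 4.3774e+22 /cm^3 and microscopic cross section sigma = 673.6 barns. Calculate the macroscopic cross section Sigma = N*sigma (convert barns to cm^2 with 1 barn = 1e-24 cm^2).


Sigma = N * sigma_barns * 1e-24
Sigma = 4.3774e+22 * 673.6 * 1e-24
Sigma = 29.486 /cm

29.486


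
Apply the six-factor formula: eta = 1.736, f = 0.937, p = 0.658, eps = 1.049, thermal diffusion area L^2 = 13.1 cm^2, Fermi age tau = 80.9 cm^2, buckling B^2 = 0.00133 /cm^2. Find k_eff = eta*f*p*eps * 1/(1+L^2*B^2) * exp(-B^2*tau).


k_inf = eta*f*p*eps = 1.736*0.937*0.658*1.049 = 1.122770
P_TNL = 1/(1 + L^2*B^2) = 1/(1 + 13.1*0.00133) = 0.9828754
P_FNL = exp(-B^2*tau) = exp(-0.00133*80.9) = 0.8979894
k_eff = k_inf * P_TNL * P_FNL = 1.122770 * 0.9828754 * 0.8979894
k_eff = 0.99097

0.99097


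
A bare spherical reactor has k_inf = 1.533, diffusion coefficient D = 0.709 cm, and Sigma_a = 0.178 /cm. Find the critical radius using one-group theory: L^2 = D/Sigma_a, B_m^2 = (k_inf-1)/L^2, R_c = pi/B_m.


L^2 = D / Sigma_a = 0.709 / 0.178 = 3.983146 cm^2
B_m^2 = (k_inf - 1) / L^2 = (1.533 - 1) / 3.983146 = 0.1338138 /cm^2
For a bare sphere: B_g = pi/R, so R_c = pi / sqrt(B_m^2)
R_c = pi / sqrt(0.1338138) = 8.5881 cm

8.5881


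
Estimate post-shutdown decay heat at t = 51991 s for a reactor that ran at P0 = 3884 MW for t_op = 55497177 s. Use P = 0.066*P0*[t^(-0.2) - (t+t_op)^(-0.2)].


P/P0 = 0.066 * [t^(-0.2) - (t + t_op)^(-0.2)]
P/P0 = 0.066 * [51991^(-0.2) - (51991 + 55497177)^(-0.2)]
P/P0 = 0.066 * [0.1139763 - 0.02825299] = 0.005657738
P = 3884 * 0.005657738 = 21.975 MW

21.975


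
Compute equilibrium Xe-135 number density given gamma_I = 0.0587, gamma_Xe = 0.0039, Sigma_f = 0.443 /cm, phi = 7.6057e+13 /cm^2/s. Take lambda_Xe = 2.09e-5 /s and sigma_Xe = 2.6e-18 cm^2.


Xe_eq = (gamma_I + gamma_Xe) * Sigma_f * phi / (lambda_Xe + sigma_Xe * phi)
Numerator = (0.0587 + 0.0039) * 0.443 * 7.6057e+13 = 2.109198e+12
Denominator = 2.09e-5 + 2.6e-18 * 7.6057e+13 = 2.186482e-04
Xe_eq = 2.109198e+12 / 2.186482e-04 = 9.6465e+15 /cm^3

9.6465e+15


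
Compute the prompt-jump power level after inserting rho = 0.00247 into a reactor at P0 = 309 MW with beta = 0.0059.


P1/P0 = beta / (beta - rho)
P1/P0 = 0.0059 / (0.0059 - 0.00247) = 1.720117
P1 = 309 * 1.720117 = 531.52 MW

531.52


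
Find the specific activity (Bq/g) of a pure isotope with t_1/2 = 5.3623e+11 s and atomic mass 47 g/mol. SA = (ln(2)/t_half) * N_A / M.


lambda = ln(2) / t_half = ln(2) / 5.3623e+11 = 1.292630e-12 /s
SA = lambda * N_A / M
SA = 1.292630e-12 * 6.022e23 / 47
SA = 1.6562e+10 Bq/g

1.6562e+10


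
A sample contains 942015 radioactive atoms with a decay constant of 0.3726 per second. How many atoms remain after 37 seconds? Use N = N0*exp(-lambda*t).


N = N0 * exp(-lambda * t)
N = 942015 * exp(-0.3726 * 37)
N = 0.97003

0.97003


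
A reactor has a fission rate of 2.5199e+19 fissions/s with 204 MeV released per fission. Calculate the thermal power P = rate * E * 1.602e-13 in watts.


P = fission_rate * E_MeV * 1.602e-13
P = 2.5199e+19 * 204 * 1.602e-13
P = 8.2352e+08 W

8.2352e+08


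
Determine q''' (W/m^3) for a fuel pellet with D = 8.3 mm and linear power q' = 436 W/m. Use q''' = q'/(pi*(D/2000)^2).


r = D / 2 / 1000 = 8.3 / 2 / 1000 = 0.00415 m
q''' = q' / (pi * r^2)
q''' = 436 / (pi * 0.00415^2)
q''' = 8.0582e+06 W/m^3

8.0582e+06


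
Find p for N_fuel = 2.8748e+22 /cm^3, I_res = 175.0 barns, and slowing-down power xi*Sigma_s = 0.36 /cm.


p = exp(-N * I * 1e-24 / (xi*Sigma_s))
p = exp(-2.8748e+22 * 175.0 * 1e-24 / 0.36)
p = 8.5282e-07

8.5282e-07


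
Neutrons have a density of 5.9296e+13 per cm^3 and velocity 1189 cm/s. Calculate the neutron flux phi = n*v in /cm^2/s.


phi = n * v
phi = 5.9296e+13 * 1189
phi = 7.0503e+16 /cm^2/s

7.0503e+16


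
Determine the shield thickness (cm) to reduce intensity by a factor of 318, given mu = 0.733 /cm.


x = ln(factor) / mu
x = ln(318) / 0.733
x = 7.8609 cm

7.8609


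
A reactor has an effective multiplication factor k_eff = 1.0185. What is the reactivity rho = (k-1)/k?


rho = (k_eff - 1) / k_eff
rho = (1.0185 - 1) / 1.0185
rho = 0.018164

0.018164


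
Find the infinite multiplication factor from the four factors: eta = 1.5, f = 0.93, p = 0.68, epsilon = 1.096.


k_inf = eta * f * p * epsilon
k_inf = 1.5 * 0.93 * 0.68 * 1.096
k_inf = 1.0397

1.0397


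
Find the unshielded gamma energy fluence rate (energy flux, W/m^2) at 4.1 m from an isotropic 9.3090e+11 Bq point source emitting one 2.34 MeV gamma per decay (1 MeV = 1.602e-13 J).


psi = A * E * 1.602e-13 / (4*pi*r^2)
psi = 9.3090e+11 * 2.34 * 1.602e-13 / (4*pi*4.1^2)
psi = 0.0016520 W/m^2

0.0016520


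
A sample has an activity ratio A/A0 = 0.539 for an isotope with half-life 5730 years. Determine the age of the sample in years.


lambda = ln(2) / t_half = ln(2) / 5730 = 1.209681e-04 /yr
t = -ln(A/A0) / lambda
t = -ln(0.539) / 1.209681e-04
t = 5109.1 yr

5109.1


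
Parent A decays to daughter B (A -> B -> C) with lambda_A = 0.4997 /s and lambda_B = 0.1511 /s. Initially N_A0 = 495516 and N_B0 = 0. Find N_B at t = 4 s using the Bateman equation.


N_B(t) = lambda_A * N_A0 / (lambda_B - lambda_A) * [exp(-lambda_A*t) - exp(-lambda_B*t)]
exp(-0.4997*4) = 0.1354978; exp(-0.1511*4) = 0.5464022
N_B = 0.4997 * 495516 / (0.1511 - 0.4997) * (0.1354978 - 0.5464022)
N_B = 291864

291864


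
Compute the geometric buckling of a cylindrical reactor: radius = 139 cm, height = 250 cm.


B^2 = (2.405/R)^2 + (pi/H)^2
B^2 = (2.405/139)^2 + (pi/250)^2
B^2 = 4.5728e-04 /cm^2

4.5728e-04


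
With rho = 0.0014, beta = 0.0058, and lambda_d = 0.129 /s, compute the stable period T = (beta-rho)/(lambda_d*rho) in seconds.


T = (beta - rho) / (lambda_d * rho)
T = (0.0058 - 0.0014) / (0.129 * 0.0014)
T = 24.363 s

24.363


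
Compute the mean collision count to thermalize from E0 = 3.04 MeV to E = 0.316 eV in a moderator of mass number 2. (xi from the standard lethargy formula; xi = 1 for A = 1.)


xi = 1 + (A-1)^2/(2A)*ln((A-1)/(A+1)) = 0.7253469 (for A = 2)
n = ln(E0/E) / xi
n = ln(3.04e6 / 0.316) / 0.7253469
n = ln(9.620253e+06) / 0.7253469 = 22.168

22.168


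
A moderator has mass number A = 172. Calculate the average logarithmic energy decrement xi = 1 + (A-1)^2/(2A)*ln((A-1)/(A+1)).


xi = 1 + (A-1)^2/(2A) * ln((A-1)/(A+1))
xi = 1 + (172-1)^2/(2*172) * ln((172-1)/(172 +1))
xi = 0.011583

0.011583


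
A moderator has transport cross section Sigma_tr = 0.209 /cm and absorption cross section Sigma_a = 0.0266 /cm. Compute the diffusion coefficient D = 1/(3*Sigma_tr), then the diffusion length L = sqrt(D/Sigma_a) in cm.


D = 1 / (3 * Sigma_tr) = 1 / (3 * 0.209) = 1.594896 cm
L = sqrt(D / Sigma_a)
L = sqrt(1.594896 / 0.0266)
L = 7.7433 cm

7.7433


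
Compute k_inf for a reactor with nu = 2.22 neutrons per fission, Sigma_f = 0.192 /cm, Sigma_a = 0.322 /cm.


k_inf = nu * Sigma_f / Sigma_a
k_inf = 2.22 * 0.192 / 0.322
k_inf = 1.3237

1.3237


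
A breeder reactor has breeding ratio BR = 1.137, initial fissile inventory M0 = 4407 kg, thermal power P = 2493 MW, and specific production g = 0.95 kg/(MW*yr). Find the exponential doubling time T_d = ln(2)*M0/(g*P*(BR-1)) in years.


Breeding gain G = BR - 1 = 1.137 - 1 = 0.137
Fissile production rate = g * P * G = 0.95 * 2493 * 0.137 = 324.46395 kg/yr
T_d = ln(2) * M0 / (g * P * G)
T_d = ln(2) * 4407 / 324.46395 = 9.4146 yr

9.4146


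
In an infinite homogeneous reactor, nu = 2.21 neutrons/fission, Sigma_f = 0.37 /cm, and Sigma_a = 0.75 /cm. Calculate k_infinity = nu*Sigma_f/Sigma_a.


k_inf = nu * Sigma_f / Sigma_a
k_inf = 2.21 * 0.37 / 0.75
k_inf = 1.0903

1.0903


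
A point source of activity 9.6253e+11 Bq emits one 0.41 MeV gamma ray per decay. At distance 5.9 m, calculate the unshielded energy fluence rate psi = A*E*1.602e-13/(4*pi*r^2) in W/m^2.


psi = A * E * 1.602e-13 / (4*pi*r^2)
psi = 9.6253e+11 * 0.41 * 1.602e-13 / (4*pi*5.9^2)
psi = 1.4453e-04 W/m^2

1.4453e-04


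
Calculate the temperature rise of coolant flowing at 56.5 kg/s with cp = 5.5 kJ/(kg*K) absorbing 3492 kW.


dT = Q / (m_dot * cp)
dT = 3492 / (56.5 * 5.5)
dT = 11.237 C

11.237


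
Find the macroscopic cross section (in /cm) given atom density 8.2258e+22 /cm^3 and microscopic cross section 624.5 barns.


Sigma = N * sigma_barns * 1e-24
Sigma = 8.2258e+22 * 624.5 * 1e-24
Sigma = 51.370 /cm

51.370


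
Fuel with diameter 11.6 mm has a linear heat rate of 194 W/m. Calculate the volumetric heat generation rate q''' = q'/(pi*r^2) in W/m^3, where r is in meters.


r = D / 2 / 1000 = 11.6 / 2 / 1000 = 0.0058 m
q''' = q' / (pi * r^2)
q''' = 194 / (pi * 0.0058^2)
q''' = 1.8357e+06 W/m^3

1.8357e+06


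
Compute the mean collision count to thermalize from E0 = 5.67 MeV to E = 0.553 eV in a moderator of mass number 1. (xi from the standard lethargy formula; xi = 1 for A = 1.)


xi = 1 + (A-1)^2/(2A)*ln((A-1)/(A+1)) = 1 (for A = 1)
n = ln(E0/E) / xi
n = ln(5.67e6 / 0.553) / 1
n = ln(1.025316e+07) / 1 = 16.143

16.143


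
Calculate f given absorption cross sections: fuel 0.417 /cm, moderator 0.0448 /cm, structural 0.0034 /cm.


f = Sigma_a_fuel / (Sigma_a_fuel + Sigma_a_mod + Sigma_a_other)
f = 0.417 / (0.417 + 0.0448 + 0.0034)
f = 0.89639

0.89639


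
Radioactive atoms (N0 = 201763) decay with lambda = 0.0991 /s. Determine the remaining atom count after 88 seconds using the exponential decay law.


N = N0 * exp(-lambda * t)
N = 201763 * exp(-0.0991 * 88)
N = 32.919

32.919


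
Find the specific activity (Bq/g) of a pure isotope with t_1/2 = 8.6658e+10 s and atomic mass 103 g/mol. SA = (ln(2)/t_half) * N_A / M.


lambda = ln(2) / t_half = ln(2) / 8.6658e+10 = 7.998652e-12 /s
SA = lambda * N_A / M
SA = 7.998652e-12 * 6.022e23 / 103
SA = 4.6765e+10 Bq/g

4.6765e+10


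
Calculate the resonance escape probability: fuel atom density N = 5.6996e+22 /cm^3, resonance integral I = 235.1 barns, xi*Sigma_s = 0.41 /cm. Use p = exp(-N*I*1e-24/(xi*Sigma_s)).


p = exp(-N * I * 1e-24 / (xi*Sigma_s))
p = exp(-5.6996e+22 * 235.1 * 1e-24 / 0.41)
p = 6.4009e-15

6.4009e-15


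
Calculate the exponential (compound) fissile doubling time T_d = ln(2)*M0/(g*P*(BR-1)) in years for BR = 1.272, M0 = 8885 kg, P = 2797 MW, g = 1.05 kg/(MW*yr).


Breeding gain G = BR - 1 = 1.272 - 1 = 0.272
Fissile production rate = g * P * G = 1.05 * 2797 * 0.272 = 798.8232 kg/yr
T_d = ln(2) * M0 / (g * P * G)
T_d = ln(2) * 8885 / 798.8232 = 7.7096 yr

7.7096


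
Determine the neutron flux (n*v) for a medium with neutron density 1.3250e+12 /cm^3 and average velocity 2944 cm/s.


phi = n * v
phi = 1.3250e+12 * 2944
phi = 3.9008e+15 /cm^2/s

3.9008e+15


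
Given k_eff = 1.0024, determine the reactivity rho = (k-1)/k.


rho = (k_eff - 1) / k_eff
rho = (1.0024 - 1) / 1.0024
rho = 0.0023943

0.0023943


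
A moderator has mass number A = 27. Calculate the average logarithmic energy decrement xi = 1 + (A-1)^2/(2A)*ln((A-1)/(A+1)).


xi = 1 + (A-1)^2/(2A) * ln((A-1)/(A+1))
xi = 1 + (27-1)^2/(2*27) * ln((27-1)/(27 +1))
xi = 0.072278

0.072278


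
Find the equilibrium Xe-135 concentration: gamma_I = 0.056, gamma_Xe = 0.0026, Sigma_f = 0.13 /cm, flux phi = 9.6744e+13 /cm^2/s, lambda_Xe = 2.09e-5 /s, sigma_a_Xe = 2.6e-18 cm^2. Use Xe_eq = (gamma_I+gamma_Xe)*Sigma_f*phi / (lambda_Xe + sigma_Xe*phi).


Xe_eq = (gamma_I + gamma_Xe) * Sigma_f * phi / (lambda_Xe + sigma_Xe * phi)
Numerator = (0.056 + 0.0026) * 0.13 * 9.6744e+13 = 7.369958e+11
Denominator = 2.09e-5 + 2.6e-18 * 9.6744e+13 = 2.724344e-04
Xe_eq = 7.369958e+11 / 2.724344e-04 = 2.7052e+15 /cm^3

2.7052e+15


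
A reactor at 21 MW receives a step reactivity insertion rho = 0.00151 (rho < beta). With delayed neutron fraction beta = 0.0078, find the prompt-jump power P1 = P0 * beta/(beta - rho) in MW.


P1/P0 = beta / (beta - rho)
P1/P0 = 0.0078 / (0.0078 - 0.00151) = 1.240064
P1 = 21 * 1.240064 = 26.041 MW

26.041


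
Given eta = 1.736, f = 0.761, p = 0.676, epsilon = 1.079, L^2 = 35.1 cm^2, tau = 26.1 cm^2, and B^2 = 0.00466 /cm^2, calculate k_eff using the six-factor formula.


k_inf = eta*f*p*eps = 1.736*0.761*0.676*1.079 = 0.9636127
P_TNL = 1/(1 + L^2*B^2) = 1/(1 + 35.1*0.00466) = 0.8594270
P_FNL = exp(-B^2*tau) = exp(-0.00466*26.1) = 0.8854795
k_eff = k_inf * P_TNL * P_FNL = 0.9636127 * 0.8594270 * 0.8854795
k_eff = 0.73331

0.73331


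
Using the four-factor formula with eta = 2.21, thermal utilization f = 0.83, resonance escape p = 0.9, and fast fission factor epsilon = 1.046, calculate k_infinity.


k_inf = eta * f * p * epsilon
k_inf = 2.21 * 0.83 * 0.9 * 1.046
k_inf = 1.7268

1.7268


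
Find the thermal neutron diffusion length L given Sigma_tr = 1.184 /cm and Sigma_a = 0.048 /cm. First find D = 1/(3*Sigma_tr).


D = 1 / (3 * Sigma_tr) = 1 / (3 * 1.184) = 0.2815315 cm
L = sqrt(D / Sigma_a)
L = sqrt(0.2815315 / 0.048)
L = 2.4218 cm

2.4218


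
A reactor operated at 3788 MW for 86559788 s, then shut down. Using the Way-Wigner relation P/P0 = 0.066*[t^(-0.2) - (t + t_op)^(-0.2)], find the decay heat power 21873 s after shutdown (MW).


P/P0 = 0.066 * [t^(-0.2) - (t + t_op)^(-0.2)]
P/P0 = 0.066 * [21873^(-0.2) - (21873 + 86559788)^(-0.2)]
P/P0 = 0.066 * [0.1355247 - 0.02585323] = 0.007238317
P = 3788 * 0.007238317 = 27.419 MW

27.419


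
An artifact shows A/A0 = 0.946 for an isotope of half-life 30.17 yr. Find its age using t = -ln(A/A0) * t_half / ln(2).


lambda = ln(2) / t_half = ln(2) / 30.17 = 0.02297472 /yr
t = -ln(A/A0) / lambda
t = -ln(0.946) / 0.02297472
t = 2.4163 yr

2.4163


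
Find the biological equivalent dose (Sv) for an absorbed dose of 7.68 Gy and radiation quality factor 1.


H = D * Q
H = 7.68 * 1
H = 7.6800 Sv

7.6800


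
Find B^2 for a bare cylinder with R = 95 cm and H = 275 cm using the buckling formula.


B^2 = (2.405/R)^2 + (pi/H)^2
B^2 = (2.405/95)^2 + (pi/275)^2
B^2 = 7.7140e-04 /cm^2

7.7140e-04


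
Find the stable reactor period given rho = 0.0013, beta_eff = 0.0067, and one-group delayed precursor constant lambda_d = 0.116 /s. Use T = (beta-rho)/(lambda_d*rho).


T = (beta - rho) / (lambda_d * rho)
T = (0.0067 - 0.0013) / (0.116 * 0.0013)
T = 35.809 s

35.809


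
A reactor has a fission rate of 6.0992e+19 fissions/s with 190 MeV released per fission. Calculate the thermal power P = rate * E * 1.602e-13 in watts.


P = fission_rate * E_MeV * 1.602e-13
P = 6.0992e+19 * 190 * 1.602e-13
P = 1.8565e+09 W

1.8565e+09


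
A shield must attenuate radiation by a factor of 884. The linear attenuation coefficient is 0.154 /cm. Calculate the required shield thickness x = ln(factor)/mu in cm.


x = ln(factor) / mu
x = ln(884) / 0.154
x = 44.055 cm

44.055


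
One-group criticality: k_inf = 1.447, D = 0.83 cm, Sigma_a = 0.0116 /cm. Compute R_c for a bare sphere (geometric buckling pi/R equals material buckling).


L^2 = D / Sigma_a = 0.83 / 0.0116 = 71.55172 cm^2
B_m^2 = (k_inf - 1) / L^2 = (1.447 - 1) / 71.55172 = 0.006247229 /cm^2
For a bare sphere: B_g = pi/R, so R_c = pi / sqrt(B_m^2)
R_c = pi / sqrt(0.006247229) = 39.747 cm

39.747


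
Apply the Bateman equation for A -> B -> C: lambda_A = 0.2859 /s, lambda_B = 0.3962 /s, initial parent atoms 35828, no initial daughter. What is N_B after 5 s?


N_B(t) = lambda_A * N_A0 / (lambda_B - lambda_A) * [exp(-lambda_A*t) - exp(-lambda_B*t)]
exp(-0.2859*5) = 0.2394286; exp(-0.3962*5) = 0.1379312
N_B = 0.2859 * 35828 / (0.3962 - 0.2859) * (0.2394286 - 0.1379312)
N_B = 9425.8

9425.8


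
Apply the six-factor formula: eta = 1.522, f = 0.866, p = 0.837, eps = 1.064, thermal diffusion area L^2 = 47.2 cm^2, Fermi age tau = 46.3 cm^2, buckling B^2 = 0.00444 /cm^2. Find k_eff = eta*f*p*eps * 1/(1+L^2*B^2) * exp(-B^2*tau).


k_inf = eta*f*p*eps = 1.522*0.866*0.837*1.064 = 1.173815
P_TNL = 1/(1 + L^2*B^2) = 1/(1 + 47.2*0.00444) = 0.8267414
P_FNL = exp(-B^2*tau) = exp(-0.00444*46.3) = 0.8141815
k_eff = k_inf * P_TNL * P_FNL = 1.173815 * 0.8267414 * 0.8141815
k_eff = 0.79012

0.79012


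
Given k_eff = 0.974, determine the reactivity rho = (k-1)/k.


rho = (k_eff - 1) / k_eff
rho = (0.974 - 1) / 0.974
rho = -0.026694

-0.026694


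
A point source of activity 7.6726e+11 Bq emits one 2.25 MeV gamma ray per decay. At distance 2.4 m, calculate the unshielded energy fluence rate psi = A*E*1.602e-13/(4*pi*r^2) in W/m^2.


psi = A * E * 1.602e-13 / (4*pi*r^2)
psi = 7.6726e+11 * 2.25 * 1.602e-13 / (4*pi*2.4^2)
psi = 0.0038208 W/m^2

0.0038208


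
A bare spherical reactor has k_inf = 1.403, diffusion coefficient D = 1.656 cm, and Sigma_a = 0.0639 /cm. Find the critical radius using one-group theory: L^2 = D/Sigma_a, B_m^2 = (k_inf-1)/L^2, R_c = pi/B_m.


L^2 = D / Sigma_a = 1.656 / 0.0639 = 25.91549 cm^2
B_m^2 = (k_inf - 1) / L^2 = (1.403 - 1) / 25.91549 = 0.01555055 /cm^2
For a bare sphere: B_g = pi/R, so R_c = pi / sqrt(B_m^2)
R_c = pi / sqrt(0.01555055) = 25.193 cm

25.193


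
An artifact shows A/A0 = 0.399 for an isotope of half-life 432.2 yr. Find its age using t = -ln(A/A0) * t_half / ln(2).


lambda = ln(2) / t_half = ln(2) / 432.2 = 0.001603765 /yr
t = -ln(A/A0) / lambda
t = -ln(0.399) / 0.001603765
t = 572.90 yr

572.90


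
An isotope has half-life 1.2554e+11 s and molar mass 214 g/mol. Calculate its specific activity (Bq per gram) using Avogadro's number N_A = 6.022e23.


lambda = ln(2) / t_half = ln(2) / 1.2554e+11 = 5.521325e-12 /s
SA = lambda * N_A / M
SA = 5.521325e-12 * 6.022e23 / 214
SA = 1.5537e+10 Bq/g

1.5537e+10


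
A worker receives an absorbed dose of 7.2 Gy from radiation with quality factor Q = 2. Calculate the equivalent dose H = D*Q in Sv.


H = D * Q
H = 7.2 * 2
H = 14.400 Sv

14.400


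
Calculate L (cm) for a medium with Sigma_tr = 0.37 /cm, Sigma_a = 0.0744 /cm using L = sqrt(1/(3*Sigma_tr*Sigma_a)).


D = 1 / (3 * Sigma_tr) = 1 / (3 * 0.37) = 0.9009009 cm
L = sqrt(D / Sigma_a)
L = sqrt(0.9009009 / 0.0744)
L = 3.4798 cm

3.4798


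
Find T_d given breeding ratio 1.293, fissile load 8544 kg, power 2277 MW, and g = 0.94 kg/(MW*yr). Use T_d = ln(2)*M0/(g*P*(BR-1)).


Breeding gain G = BR - 1 = 1.293 - 1 = 0.293
Fissile production rate = g * P * G = 0.94 * 2277 * 0.293 = 627.13134 kg/yr
T_d = ln(2) * M0 / (g * P * G)
T_d = ln(2) * 8544 / 627.13134 = 9.4434 yr

9.4434


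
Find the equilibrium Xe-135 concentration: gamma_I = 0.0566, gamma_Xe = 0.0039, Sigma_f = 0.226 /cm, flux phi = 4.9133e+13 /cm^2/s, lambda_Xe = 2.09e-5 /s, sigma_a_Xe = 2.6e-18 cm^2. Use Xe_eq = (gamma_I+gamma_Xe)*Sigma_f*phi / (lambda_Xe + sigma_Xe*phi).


Xe_eq = (gamma_I + gamma_Xe) * Sigma_f * phi / (lambda_Xe + sigma_Xe * phi)
Numerator = (0.0566 + 0.0039) * 0.226 * 4.9133e+13 = 6.717955e+11
Denominator = 2.09e-5 + 2.6e-18 * 4.9133e+13 = 1.486458e-04
Xe_eq = 6.717955e+11 / 1.486458e-04 = 4.5194e+15 /cm^3

4.5194e+15


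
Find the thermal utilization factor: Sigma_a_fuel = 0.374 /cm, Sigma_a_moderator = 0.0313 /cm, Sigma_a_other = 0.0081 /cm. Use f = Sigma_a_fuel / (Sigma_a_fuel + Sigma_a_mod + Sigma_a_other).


f = Sigma_a_fuel / (Sigma_a_fuel + Sigma_a_mod + Sigma_a_other)
f = 0.374 / (0.374 + 0.0313 + 0.0081)
f = 0.90469

0.90469


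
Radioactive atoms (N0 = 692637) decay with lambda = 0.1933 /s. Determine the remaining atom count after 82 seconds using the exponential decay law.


N = N0 * exp(-lambda * t)
N = 692637 * exp(-0.1933 * 82)
N = 0.090506

0.090506


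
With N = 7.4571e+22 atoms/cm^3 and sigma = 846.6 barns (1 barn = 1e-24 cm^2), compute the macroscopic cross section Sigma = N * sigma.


Sigma = N * sigma_barns * 1e-24
Sigma = 7.4571e+22 * 846.6 * 1e-24
Sigma = 63.132 /cm

63.132


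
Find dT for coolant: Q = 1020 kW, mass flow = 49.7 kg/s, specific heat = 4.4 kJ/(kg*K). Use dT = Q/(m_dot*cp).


dT = Q / (m_dot * cp)
dT = 1020 / (49.7 * 4.4)
dT = 4.6643 C

4.6643


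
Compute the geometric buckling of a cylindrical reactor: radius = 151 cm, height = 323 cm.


B^2 = (2.405/R)^2 + (pi/H)^2
B^2 = (2.405/151)^2 + (pi/323)^2
B^2 = 3.4827e-04 /cm^2

3.4827e-04


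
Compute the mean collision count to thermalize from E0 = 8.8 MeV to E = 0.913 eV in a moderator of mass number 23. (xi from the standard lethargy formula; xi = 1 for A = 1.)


xi = 1 + (A-1)^2/(2A)*ln((A-1)/(A+1)) = 0.08448899 (for A = 23)
n = ln(E0/E) / xi
n = ln(8.8e6 / 0.913) / 0.08448899
n = ln(9.638554e+06) / 0.08448899 = 190.34

190.34


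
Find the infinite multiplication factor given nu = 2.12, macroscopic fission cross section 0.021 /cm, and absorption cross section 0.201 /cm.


k_inf = nu * Sigma_f / Sigma_a
k_inf = 2.12 * 0.021 / 0.201
k_inf = 0.22149

0.22149


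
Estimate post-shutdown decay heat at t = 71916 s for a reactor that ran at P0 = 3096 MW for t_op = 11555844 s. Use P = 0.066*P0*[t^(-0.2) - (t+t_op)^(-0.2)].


P/P0 = 0.066 * [t^(-0.2) - (t + t_op)^(-0.2)]
P/P0 = 0.066 * [71916^(-0.2) - (71916 + 11555844)^(-0.2)]
P/P0 = 0.066 * [0.1068157 - 0.03862787] = 0.004500397
P = 3096 * 0.004500397 = 13.933 MW

13.933


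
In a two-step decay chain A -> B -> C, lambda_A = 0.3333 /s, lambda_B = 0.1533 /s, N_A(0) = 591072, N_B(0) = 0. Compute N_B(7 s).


N_B(t) = lambda_A * N_A0 / (lambda_B - lambda_A) * [exp(-lambda_A*t) - exp(-lambda_B*t)]
exp(-0.3333*7) = 0.09699460; exp(-0.1533*7) = 0.3419468
N_B = 0.3333 * 591072 / (0.1533 - 0.3333) * (0.09699460 - 0.3419468)
N_B = 268092

268092


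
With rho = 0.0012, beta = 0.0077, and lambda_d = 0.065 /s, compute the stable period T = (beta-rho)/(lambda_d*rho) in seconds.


T = (beta - rho) / (lambda_d * rho)
T = (0.0077 - 0.0012) / (0.065 * 0.0012)
T = 83.333 s

83.333


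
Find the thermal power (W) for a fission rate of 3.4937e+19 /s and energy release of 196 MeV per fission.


P = fission_rate * E_MeV * 1.602e-13
P = 3.4937e+19 * 196 * 1.602e-13
P = 1.0970e+09 W

1.0970e+09


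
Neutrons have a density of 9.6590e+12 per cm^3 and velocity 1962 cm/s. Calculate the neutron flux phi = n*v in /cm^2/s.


phi = n * v
phi = 9.6590e+12 * 1962
phi = 1.8951e+16 /cm^2/s

1.8951e+16


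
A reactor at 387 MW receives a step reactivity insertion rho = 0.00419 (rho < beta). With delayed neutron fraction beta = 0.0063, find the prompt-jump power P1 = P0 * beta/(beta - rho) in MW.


P1/P0 = beta / (beta - rho)
P1/P0 = 0.0063 / (0.0063 - 0.00419) = 2.985782
P1 = 387 * 2.985782 = 1155.5 MW

1155.5


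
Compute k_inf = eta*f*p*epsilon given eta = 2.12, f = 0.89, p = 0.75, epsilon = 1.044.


k_inf = eta * f * p * epsilon
k_inf = 2.12 * 0.89 * 0.75 * 1.044
k_inf = 1.4774

1.4774


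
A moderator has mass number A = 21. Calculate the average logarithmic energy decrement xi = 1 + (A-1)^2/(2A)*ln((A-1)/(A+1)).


xi = 1 + (A-1)^2/(2A) * ln((A-1)/(A+1))
xi = 1 + (21-1)^2/(2*21) * ln((21-1)/(21 +1))
xi = 0.092284

0.092284


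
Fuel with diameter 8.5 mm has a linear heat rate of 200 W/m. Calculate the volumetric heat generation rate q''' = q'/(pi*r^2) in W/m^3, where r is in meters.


r = D / 2 / 1000 = 8.5 / 2 / 1000 = 0.00425 m
q''' = q' / (pi * r^2)
q''' = 200 / (pi * 0.00425^2)
q''' = 3.5245e+06 W/m^3

3.5245e+06


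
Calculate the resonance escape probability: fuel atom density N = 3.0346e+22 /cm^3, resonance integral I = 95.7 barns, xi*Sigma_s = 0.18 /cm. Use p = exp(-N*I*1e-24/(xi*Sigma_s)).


p = exp(-N * I * 1e-24 / (xi*Sigma_s))
p = exp(-3.0346e+22 * 95.7 * 1e-24 / 0.18)
p = 9.8426e-08

9.8426e-08


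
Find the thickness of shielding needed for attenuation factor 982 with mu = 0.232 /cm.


x = ln(factor) / mu
x = ln(982) / 0.232
x = 29.697 cm

29.697


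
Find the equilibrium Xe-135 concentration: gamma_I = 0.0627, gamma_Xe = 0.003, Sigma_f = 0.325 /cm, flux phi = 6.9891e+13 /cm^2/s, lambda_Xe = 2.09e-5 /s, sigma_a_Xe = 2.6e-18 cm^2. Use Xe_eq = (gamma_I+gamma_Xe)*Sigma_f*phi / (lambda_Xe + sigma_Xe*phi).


Xe_eq = (gamma_I + gamma_Xe) * Sigma_f * phi / (lambda_Xe + sigma_Xe * phi)
Numerator = (0.0627 + 0.003) * 0.325 * 6.9891e+13 = 1.492348e+12
Denominator = 2.09e-5 + 2.6e-18 * 6.9891e+13 = 2.026166e-04
Xe_eq = 1.492348e+12 / 2.026166e-04 = 7.3654e+15 /cm^3

7.3654e+15


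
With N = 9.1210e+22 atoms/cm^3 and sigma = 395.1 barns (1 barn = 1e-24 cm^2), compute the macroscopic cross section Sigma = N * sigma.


Sigma = N * sigma_barns * 1e-24
Sigma = 9.1210e+22 * 395.1 * 1e-24
Sigma = 36.037 /cm

36.037


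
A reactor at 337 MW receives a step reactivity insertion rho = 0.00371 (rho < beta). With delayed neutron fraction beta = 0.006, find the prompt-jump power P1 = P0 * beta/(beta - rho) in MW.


P1/P0 = beta / (beta - rho)
P1/P0 = 0.006 / (0.006 - 0.00371) = 2.620087
P1 = 337 * 2.620087 = 882.97 MW

882.97


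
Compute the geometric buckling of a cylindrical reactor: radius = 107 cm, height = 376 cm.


B^2 = (2.405/R)^2 + (pi/H)^2
B^2 = (2.405/107)^2 + (pi/376)^2
B^2 = 5.7501e-04 /cm^2

5.7501e-04


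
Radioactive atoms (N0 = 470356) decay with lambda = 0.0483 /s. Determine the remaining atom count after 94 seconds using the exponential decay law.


N = N0 * exp(-lambda * t)
N = 470356 * exp(-0.0483 * 94)
N = 5019.3

5019.3


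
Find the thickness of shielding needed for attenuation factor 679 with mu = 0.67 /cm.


x = ln(factor) / mu
x = ln(679) / 0.67
x = 9.7323 cm

9.7323


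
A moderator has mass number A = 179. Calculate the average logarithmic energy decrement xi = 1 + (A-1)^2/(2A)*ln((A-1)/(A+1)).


xi = 1 + (A-1)^2/(2A) * ln((A-1)/(A+1))
xi = 1 + (179-1)^2/(2*179) * ln((179-1)/(179 +1))
xi = 0.011132

0.011132


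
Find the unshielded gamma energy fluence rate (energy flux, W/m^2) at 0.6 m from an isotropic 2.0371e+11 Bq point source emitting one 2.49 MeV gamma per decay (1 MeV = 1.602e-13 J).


psi = A * E * 1.602e-13 / (4*pi*r^2)
psi = 2.0371e+11 * 2.49 * 1.602e-13 / (4*pi*0.6^2)
psi = 0.017962 W/m^2

0.017962


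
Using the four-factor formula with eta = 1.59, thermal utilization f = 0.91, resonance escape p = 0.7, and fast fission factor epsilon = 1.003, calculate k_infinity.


k_inf = eta * f * p * epsilon
k_inf = 1.59 * 0.91 * 0.7 * 1.003
k_inf = 1.0159

1.0159


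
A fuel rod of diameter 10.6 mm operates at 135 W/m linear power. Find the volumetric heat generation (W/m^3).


r = D / 2 / 1000 = 10.6 / 2 / 1000 = 0.0053 m
q''' = q' / (pi * r^2)
q''' = 135 / (pi * 0.0053^2)
q''' = 1.5298e+06 W/m^3

1.5298e+06


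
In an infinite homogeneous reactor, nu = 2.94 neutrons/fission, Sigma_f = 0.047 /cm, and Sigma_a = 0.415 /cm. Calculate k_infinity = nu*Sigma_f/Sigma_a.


k_inf = nu * Sigma_f / Sigma_a
k_inf = 2.94 * 0.047 / 0.415
k_inf = 0.33296

0.33296


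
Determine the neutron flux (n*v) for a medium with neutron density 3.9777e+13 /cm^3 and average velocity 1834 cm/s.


phi = n * v
phi = 3.9777e+13 * 1834
phi = 7.2951e+16 /cm^2/s

7.2951e+16


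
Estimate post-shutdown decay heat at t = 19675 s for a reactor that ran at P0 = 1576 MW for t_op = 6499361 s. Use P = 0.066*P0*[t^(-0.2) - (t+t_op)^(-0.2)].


P/P0 = 0.066 * [t^(-0.2) - (t + t_op)^(-0.2)]
P/P0 = 0.066 * [19675^(-0.2) - (19675 + 6499361)^(-0.2)]
P/P0 = 0.066 * [0.1384258 - 0.04336739] = 0.006273855
P = 1576 * 0.006273855 = 9.8876 MW

9.8876


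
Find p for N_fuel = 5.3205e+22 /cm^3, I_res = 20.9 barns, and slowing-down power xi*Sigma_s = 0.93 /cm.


p = exp(-N * I * 1e-24 / (xi*Sigma_s))
p = exp(-5.3205e+22 * 20.9 * 1e-24 / 0.93)
p = 0.30250

0.30250


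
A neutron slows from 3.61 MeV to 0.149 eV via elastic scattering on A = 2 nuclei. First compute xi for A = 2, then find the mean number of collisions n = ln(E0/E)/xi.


xi = 1 + (A-1)^2/(2A)*ln((A-1)/(A+1)) = 0.7253469 (for A = 2)
n = ln(E0/E) / xi
n = ln(3.61e6 / 0.149) / 0.7253469
n = ln(2.422819e+07) / 0.7253469 = 23.441

23.441


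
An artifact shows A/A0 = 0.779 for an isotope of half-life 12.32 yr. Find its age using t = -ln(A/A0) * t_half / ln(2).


lambda = ln(2) / t_half = ln(2) / 12.32 = 0.05626195 /yr
t = -ln(A/A0) / lambda
t = -ln(0.779) / 0.05626195
t = 4.4390 yr

4.4390


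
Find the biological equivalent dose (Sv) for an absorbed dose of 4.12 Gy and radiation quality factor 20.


H = D * Q
H = 4.12 * 20
H = 82.400 Sv

82.400


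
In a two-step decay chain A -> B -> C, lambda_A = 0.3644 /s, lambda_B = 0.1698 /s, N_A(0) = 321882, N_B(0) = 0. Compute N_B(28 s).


N_B(t) = lambda_A * N_A0 / (lambda_B - lambda_A) * [exp(-lambda_A*t) - exp(-lambda_B*t)]
exp(-0.3644*28) = 3.705156e-05; exp(-0.1698*28) = 0.008613711
N_B = 0.3644 * 321882 / (0.1698 - 0.3644) * (3.705156e-05 - 0.008613711)
N_B = 5169.5

5169.5


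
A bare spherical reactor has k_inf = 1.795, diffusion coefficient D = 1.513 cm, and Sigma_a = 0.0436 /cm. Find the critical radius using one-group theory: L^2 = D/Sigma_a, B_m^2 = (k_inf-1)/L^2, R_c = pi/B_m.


L^2 = D / Sigma_a = 1.513 / 0.0436 = 34.70183 cm^2
B_m^2 = (k_inf - 1) / L^2 = (1.795 - 1) / 34.70183 = 0.02290945 /cm^2
For a bare sphere: B_g = pi/R, so R_c = pi / sqrt(B_m^2)
R_c = pi / sqrt(0.02290945) = 20.756 cm

20.756


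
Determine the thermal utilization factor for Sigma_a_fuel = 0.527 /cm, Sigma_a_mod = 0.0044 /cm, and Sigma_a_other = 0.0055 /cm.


f = Sigma_a_fuel / (Sigma_a_fuel + Sigma_a_mod + Sigma_a_other)
f = 0.527 / (0.527 + 0.0044 + 0.0055)
f = 0.98156

0.98156


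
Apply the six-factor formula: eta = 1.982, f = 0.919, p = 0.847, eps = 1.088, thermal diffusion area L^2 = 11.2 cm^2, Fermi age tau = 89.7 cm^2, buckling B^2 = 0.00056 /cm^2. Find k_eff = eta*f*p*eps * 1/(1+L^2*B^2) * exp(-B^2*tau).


k_inf = eta*f*p*eps = 1.982*0.919*0.847*1.088 = 1.678539
P_TNL = 1/(1 + L^2*B^2) = 1/(1 + 11.2*0.00056) = 0.9937671
P_FNL = exp(-B^2*tau) = exp(-0.00056*89.7) = 0.9510088
k_eff = k_inf * P_TNL * P_FNL = 1.678539 * 0.9937671 * 0.9510088
k_eff = 1.5864

1.5864


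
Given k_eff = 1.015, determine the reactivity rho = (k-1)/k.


rho = (k_eff - 1) / k_eff
rho = (1.015 - 1) / 1.015
rho = 0.014778

0.014778


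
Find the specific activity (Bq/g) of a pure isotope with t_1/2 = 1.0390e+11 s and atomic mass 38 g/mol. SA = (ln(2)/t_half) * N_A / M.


lambda = ln(2) / t_half = ln(2) / 1.0390e+11 = 6.671291e-12 /s
SA = lambda * N_A / M
SA = 6.671291e-12 * 6.022e23 / 38
SA = 1.0572e+11 Bq/g

1.0572e+11


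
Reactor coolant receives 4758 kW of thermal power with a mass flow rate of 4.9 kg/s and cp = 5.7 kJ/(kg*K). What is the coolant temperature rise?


dT = Q / (m_dot * cp)
dT = 4758 / (4.9 * 5.7)
dT = 170.35 C

170.35
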